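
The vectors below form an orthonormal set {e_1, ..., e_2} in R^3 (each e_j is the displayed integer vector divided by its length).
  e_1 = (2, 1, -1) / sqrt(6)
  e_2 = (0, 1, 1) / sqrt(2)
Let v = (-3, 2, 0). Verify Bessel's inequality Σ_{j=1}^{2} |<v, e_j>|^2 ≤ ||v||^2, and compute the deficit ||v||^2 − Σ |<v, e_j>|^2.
Σ |<v, e_j>|^2 = 14/3; ||v||^2 = 13; deficit = 25/3

Write each e_j = u_j / sqrt(<u_j, u_j>) where u_j is the displayed integer vector. Then <v, e_j> = <v, u_j> / sqrt(<u_j, u_j>), so |<v, e_j>|^2 = <v, u_j>^2 / <u_j, u_j>.
Coefficients: <v, e_1> = -4/sqrt(6), <v, e_2> = 2/sqrt(2).
Square and sum: Σ |<v, e_j>|^2 = 14/3.
Compute ||v||^2 = v·v = 13.
Deficit = 13 − 14/3 = 25/3 ≥ 0, confirming Bessel's inequality. (The deficit equals ||v − Σ <v,e_j> e_j||^2, the squared distance from v to span{e_j}.)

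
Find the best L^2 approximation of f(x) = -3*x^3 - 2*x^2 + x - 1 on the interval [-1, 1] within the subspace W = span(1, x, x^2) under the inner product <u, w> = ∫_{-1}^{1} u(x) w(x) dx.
g(x) = -2*x^2 - 4*x/5 - 1

The best approximation g ∈ W is the orthogonal projection of f onto W. Writing g = a_0 + a_1 x + a_2 x^2, the coefficients solve the normal equations G · a = b where
  G_{ij} = <φ_i, φ_j> and b_i = <f, φ_i>, with φ_0 = 1, φ_1 = x, φ_2 = x^2.
G =
  [2, 0, 2/3]
  [0, 2/3, 0]
  [2/3, 0, 2/5],
b = (-10/3, -8/15, -22/15).
Solving gives a_0 = -1, a_1 = -4/5, a_2 = -2, so
  g(x) = -2*x^2 - 4*x/5 - 1.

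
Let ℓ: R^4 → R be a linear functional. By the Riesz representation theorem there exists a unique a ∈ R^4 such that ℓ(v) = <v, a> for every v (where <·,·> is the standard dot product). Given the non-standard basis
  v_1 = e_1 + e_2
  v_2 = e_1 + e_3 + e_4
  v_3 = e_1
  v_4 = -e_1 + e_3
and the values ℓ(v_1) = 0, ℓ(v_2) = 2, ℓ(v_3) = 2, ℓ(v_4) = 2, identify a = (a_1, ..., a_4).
a = (2, -2, 4, -4)

Write a = (a_1, ..., a_4) in the standard basis. For each basis vector v_i, ℓ(v_i) = <v_i, a> is a linear equation in the a_j's. Collect the n equations into a matrix system V a = ℓ, where row i of V is v_i (expressed in the standard basis). Since V is invertible (lower-triangular with 1s on the diagonal, up to permutation), solve by back-substitution:
  V =
[[1, 1, 0, 0],
 [1, 0, 1, 1],
 [1, 0, 0, 0],
 [-1, 0, 1, 0]]
  V a = (0, 2, 2, 2)
Solving gives a = (2, -2, 4, -4).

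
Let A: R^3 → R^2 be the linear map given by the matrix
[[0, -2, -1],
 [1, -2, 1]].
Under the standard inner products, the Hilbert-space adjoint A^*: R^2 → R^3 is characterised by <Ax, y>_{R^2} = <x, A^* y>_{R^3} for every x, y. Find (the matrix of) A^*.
A^* = A^T =
[[0, 1],
 [-2, -2],
 [-1, 1]]

For real matrices with standard dot products, the defining identity <Ax, y> = <x, A^* y> gives (Ax)^T y = x^T (A^*) y, i.e. x^T A^T y = x^T (A^*) y. Since this holds for all x, y, we must have A^* = A^T. Therefore
A^* =
[[0, 1],
 [-2, -2],
 [-1, 1]].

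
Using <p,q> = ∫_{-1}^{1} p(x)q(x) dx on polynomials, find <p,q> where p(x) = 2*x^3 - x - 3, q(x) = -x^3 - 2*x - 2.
<p,q> = 1214/105

Expand the product: p(x)·q(x) = -2*x^6 - 3*x^4 - x^3 + 2*x^2 + 8*x + 6.
∫_{-1}^{1} of each monomial x^k gives [2/(k+1) if k even, 0 if k odd]. Integrating term-by-term (or equivalently evaluating the antiderivative F(x) = -2*x^7/7 - 3*x^5/5 - x^4/4 + 2*x^3/3 + 4*x^2 + 6*x at the endpoints):
  F(1) − F(−1) = 4003/420 − (-853/420) = 1214/105.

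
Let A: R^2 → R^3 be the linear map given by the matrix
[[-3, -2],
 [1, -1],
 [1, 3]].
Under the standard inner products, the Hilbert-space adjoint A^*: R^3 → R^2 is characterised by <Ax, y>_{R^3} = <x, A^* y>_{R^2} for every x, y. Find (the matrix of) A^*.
A^* = A^T =
[[-3, 1, 1],
 [-2, -1, 3]]

For real matrices with standard dot products, the defining identity <Ax, y> = <x, A^* y> gives (Ax)^T y = x^T (A^*) y, i.e. x^T A^T y = x^T (A^*) y. Since this holds for all x, y, we must have A^* = A^T. Therefore
A^* =
[[-3, 1, 1],
 [-2, -1, 3]].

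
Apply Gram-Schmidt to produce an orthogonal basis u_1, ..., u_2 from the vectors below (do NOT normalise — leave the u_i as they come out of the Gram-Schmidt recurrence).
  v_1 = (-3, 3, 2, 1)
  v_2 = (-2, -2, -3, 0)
Orthogonal basis:
  u_1 = (-3, 3, 2, 1)
  u_2 = (-64/23, -28/23, -57/23, 6/23)

Apply the Gram-Schmidt recurrence
  u_1 = v_1
  u_i = v_i − Σ_{j<i} ((v_i · u_j) / (u_j · u_j)) · u_j.

Step by step this gives:
  u_1 = (-3, 3, 2, 1)
  u_2 = (-64/23, -28/23, -57/23, 6/23)

Orthogonality check:
  u_2 · u_1 = 0 (should be 0)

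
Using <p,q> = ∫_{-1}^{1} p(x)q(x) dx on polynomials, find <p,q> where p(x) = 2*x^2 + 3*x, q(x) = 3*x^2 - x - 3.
<p,q> = -18/5

Expand the product: p(x)·q(x) = 6*x^4 + 7*x^3 - 9*x^2 - 9*x.
∫_{-1}^{1} of each monomial x^k gives [2/(k+1) if k even, 0 if k odd]. Integrating term-by-term (or equivalently evaluating the antiderivative F(x) = 6*x^5/5 + 7*x^4/4 - 3*x^3 - 9*x^2/2 at the endpoints):
  F(1) − F(−1) = -91/20 − (-19/20) = -18/5.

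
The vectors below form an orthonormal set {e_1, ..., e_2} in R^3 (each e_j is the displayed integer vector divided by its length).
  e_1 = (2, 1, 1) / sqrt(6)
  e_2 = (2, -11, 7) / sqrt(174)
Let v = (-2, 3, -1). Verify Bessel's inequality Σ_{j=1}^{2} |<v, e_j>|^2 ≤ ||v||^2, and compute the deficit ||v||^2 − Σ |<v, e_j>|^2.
Σ |<v, e_j>|^2 = 342/29; ||v||^2 = 14; deficit = 64/29

Write each e_j = u_j / sqrt(<u_j, u_j>) where u_j is the displayed integer vector. Then <v, e_j> = <v, u_j> / sqrt(<u_j, u_j>), so |<v, e_j>|^2 = <v, u_j>^2 / <u_j, u_j>.
Coefficients: <v, e_1> = -2/sqrt(6), <v, e_2> = -44/sqrt(174).
Square and sum: Σ |<v, e_j>|^2 = 342/29.
Compute ||v||^2 = v·v = 14.
Deficit = 14 − 342/29 = 64/29 ≥ 0, confirming Bessel's inequality. (The deficit equals ||v − Σ <v,e_j> e_j||^2, the squared distance from v to span{e_j}.)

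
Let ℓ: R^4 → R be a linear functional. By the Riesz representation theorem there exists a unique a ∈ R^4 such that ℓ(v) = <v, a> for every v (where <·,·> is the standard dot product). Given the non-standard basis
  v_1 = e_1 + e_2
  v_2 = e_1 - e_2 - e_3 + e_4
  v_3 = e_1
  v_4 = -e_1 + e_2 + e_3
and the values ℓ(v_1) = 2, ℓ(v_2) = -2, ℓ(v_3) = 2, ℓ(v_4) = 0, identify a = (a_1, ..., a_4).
a = (2, 0, 2, -2)

Write a = (a_1, ..., a_4) in the standard basis. For each basis vector v_i, ℓ(v_i) = <v_i, a> is a linear equation in the a_j's. Collect the n equations into a matrix system V a = ℓ, where row i of V is v_i (expressed in the standard basis). Since V is invertible (lower-triangular with 1s on the diagonal, up to permutation), solve by back-substitution:
  V =
[[1, 1, 0, 0],
 [1, -1, -1, 1],
 [1, 0, 0, 0],
 [-1, 1, 1, 0]]
  V a = (2, -2, 2, 0)
Solving gives a = (2, 0, 2, -2).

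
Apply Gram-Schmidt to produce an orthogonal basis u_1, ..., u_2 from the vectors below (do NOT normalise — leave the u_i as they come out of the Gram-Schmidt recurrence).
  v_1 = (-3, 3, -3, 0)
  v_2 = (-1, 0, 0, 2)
Orthogonal basis:
  u_1 = (-3, 3, -3, 0)
  u_2 = (-2/3, -1/3, 1/3, 2)

Apply the Gram-Schmidt recurrence
  u_1 = v_1
  u_i = v_i − Σ_{j<i} ((v_i · u_j) / (u_j · u_j)) · u_j.

Step by step this gives:
  u_1 = (-3, 3, -3, 0)
  u_2 = (-2/3, -1/3, 1/3, 2)

Orthogonality check:
  u_2 · u_1 = 0 (should be 0)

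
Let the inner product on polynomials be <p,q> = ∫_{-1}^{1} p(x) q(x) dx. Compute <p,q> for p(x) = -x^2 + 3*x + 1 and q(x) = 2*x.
<p,q> = 4

Expand the product: p(x)·q(x) = -2*x^3 + 6*x^2 + 2*x.
∫_{-1}^{1} of each monomial x^k gives [2/(k+1) if k even, 0 if k odd]. Integrating term-by-term (or equivalently evaluating the antiderivative F(x) = -x^4/2 + 2*x^3 + x^2 at the endpoints):
  F(1) − F(−1) = 5/2 − (-3/2) = 4.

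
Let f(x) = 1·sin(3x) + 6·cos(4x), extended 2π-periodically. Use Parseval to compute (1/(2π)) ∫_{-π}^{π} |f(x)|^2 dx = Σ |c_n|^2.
Σ |c_n|^2 = 37/2

Expand |f|^2 and use orthogonality of {sin(nx), cos(mx)} on [-π, π]:
  ∫_{-π}^{π} sin(nx)^2 dx = π, ∫ cos(mx)^2 dx = π, and cross terms integrate to 0.
So ∫_{-π}^{π} f(x)^2 dx = 1^2 · π + 6^2 · π = (1 + 36)π.
Divide by 2π: (1 + 36)/2 = 37/2.
By Parseval, this equals Σ |c_n|^2.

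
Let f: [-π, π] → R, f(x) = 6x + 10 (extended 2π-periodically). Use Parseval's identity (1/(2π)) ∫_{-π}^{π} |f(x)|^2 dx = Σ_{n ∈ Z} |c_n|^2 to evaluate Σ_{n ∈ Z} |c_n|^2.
Σ |c_n|^2 = 12π^2 + 100

Expand and integrate term by term over [-π, π]:
  ∫ (6x)^2 dx = 36·(2π^3/3); ∫ 2·6·(10)·x dx = 0 (odd integrand); ∫ 10^2 dx = 100·2π.
So (1/(2π)) ∫_{-π}^{π} (6x + 10)^2 dx = 36π^2/3 + 100 = 12π^2 + 100.
Parseval ⇒ Σ |c_n|^2 = 12π^2 + 100.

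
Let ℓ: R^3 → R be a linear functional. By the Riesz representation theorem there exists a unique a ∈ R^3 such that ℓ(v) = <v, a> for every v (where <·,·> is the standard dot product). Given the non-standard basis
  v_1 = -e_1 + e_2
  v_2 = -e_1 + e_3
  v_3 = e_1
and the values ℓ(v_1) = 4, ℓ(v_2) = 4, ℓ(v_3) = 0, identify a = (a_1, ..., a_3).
a = (0, 4, 4)

Write a = (a_1, ..., a_3) in the standard basis. For each basis vector v_i, ℓ(v_i) = <v_i, a> is a linear equation in the a_j's. Collect the n equations into a matrix system V a = ℓ, where row i of V is v_i (expressed in the standard basis). Since V is invertible (lower-triangular with 1s on the diagonal, up to permutation), solve by back-substitution:
  V =
[[-1, 1, 0],
 [-1, 0, 1],
 [1, 0, 0]]
  V a = (4, 4, 0)
Solving gives a = (0, 4, 4).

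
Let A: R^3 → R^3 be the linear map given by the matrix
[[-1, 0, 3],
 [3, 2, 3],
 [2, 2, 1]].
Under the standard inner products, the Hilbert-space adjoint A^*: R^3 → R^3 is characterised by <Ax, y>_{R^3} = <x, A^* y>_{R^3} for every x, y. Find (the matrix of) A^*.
A^* = A^T =
[[-1, 3, 2],
 [0, 2, 2],
 [3, 3, 1]]

For real matrices with standard dot products, the defining identity <Ax, y> = <x, A^* y> gives (Ax)^T y = x^T (A^*) y, i.e. x^T A^T y = x^T (A^*) y. Since this holds for all x, y, we must have A^* = A^T. Therefore
A^* =
[[-1, 3, 2],
 [0, 2, 2],
 [3, 3, 1]].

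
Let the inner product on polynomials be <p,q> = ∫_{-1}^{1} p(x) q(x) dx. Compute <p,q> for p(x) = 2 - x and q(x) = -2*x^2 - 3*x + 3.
<p,q> = 34/3

Expand the product: p(x)·q(x) = 2*x^3 - x^2 - 9*x + 6.
∫_{-1}^{1} of each monomial x^k gives [2/(k+1) if k even, 0 if k odd]. Integrating term-by-term (or equivalently evaluating the antiderivative F(x) = x^4/2 - x^3/3 - 9*x^2/2 + 6*x at the endpoints):
  F(1) − F(−1) = 5/3 − (-29/3) = 34/3.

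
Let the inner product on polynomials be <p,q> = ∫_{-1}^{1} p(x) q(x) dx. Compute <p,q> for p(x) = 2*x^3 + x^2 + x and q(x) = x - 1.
<p,q> = 4/5

Expand the product: p(x)·q(x) = 2*x^4 - x^3 - x.
∫_{-1}^{1} of each monomial x^k gives [2/(k+1) if k even, 0 if k odd]. Integrating term-by-term (or equivalently evaluating the antiderivative F(x) = 2*x^5/5 - x^4/4 - x^2/2 at the endpoints):
  F(1) − F(−1) = -7/20 − (-23/20) = 4/5.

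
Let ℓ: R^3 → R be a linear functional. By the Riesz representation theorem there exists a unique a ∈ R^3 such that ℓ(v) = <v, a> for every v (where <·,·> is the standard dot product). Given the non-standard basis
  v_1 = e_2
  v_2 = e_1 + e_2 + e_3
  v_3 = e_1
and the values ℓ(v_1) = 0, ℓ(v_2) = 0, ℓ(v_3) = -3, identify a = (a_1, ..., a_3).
a = (-3, 0, 3)

Write a = (a_1, ..., a_3) in the standard basis. For each basis vector v_i, ℓ(v_i) = <v_i, a> is a linear equation in the a_j's. Collect the n equations into a matrix system V a = ℓ, where row i of V is v_i (expressed in the standard basis). Since V is invertible (lower-triangular with 1s on the diagonal, up to permutation), solve by back-substitution:
  V =
[[0, 1, 0],
 [1, 1, 1],
 [1, 0, 0]]
  V a = (0, 0, -3)
Solving gives a = (-3, 0, 3).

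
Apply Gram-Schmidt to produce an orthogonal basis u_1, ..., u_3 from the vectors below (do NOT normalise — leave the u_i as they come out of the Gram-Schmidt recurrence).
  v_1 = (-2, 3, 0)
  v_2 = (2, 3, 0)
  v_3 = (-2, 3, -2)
Orthogonal basis:
  u_1 = (-2, 3, 0)
  u_2 = (36/13, 24/13, 0)
  u_3 = (0, 0, -2)

Apply the Gram-Schmidt recurrence
  u_1 = v_1
  u_i = v_i − Σ_{j<i} ((v_i · u_j) / (u_j · u_j)) · u_j.

Step by step this gives:
  u_1 = (-2, 3, 0)
  u_2 = (36/13, 24/13, 0)
  u_3 = (0, 0, -2)

Orthogonality check:
  u_2 · u_1 = 0 (should be 0)
  u_3 · u_1 = 0 (should be 0)
  u_3 · u_2 = 0 (should be 0)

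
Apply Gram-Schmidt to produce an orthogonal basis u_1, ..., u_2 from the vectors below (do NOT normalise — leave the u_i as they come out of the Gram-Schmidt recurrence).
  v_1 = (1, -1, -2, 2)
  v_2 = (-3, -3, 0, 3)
Orthogonal basis:
  u_1 = (1, -1, -2, 2)
  u_2 = (-18/5, -12/5, 6/5, 9/5)

Apply the Gram-Schmidt recurrence
  u_1 = v_1
  u_i = v_i − Σ_{j<i} ((v_i · u_j) / (u_j · u_j)) · u_j.

Step by step this gives:
  u_1 = (1, -1, -2, 2)
  u_2 = (-18/5, -12/5, 6/5, 9/5)

Orthogonality check:
  u_2 · u_1 = 0 (should be 0)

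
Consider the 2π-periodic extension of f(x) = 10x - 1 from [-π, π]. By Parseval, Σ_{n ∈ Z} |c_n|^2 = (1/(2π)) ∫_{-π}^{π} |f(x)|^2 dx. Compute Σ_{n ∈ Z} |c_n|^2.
Σ |c_n|^2 = 100π^2/3 + 1

Expand and integrate term by term over [-π, π]:
  ∫ (10x)^2 dx = 100·(2π^3/3); ∫ 2·10·(-1)·x dx = 0 (odd integrand); ∫ (-1)^2 dx = 1·2π.
So (1/(2π)) ∫_{-π}^{π} (10x - 1)^2 dx = 100π^2/3 + 1 = 100π^2/3 + 1.
Parseval ⇒ Σ |c_n|^2 = 100π^2/3 + 1.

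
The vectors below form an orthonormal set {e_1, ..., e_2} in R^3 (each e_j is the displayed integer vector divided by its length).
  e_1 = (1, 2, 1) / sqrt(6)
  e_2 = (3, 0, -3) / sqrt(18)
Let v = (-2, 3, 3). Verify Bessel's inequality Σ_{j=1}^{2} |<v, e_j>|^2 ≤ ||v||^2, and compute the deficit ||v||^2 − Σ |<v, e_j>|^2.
Σ |<v, e_j>|^2 = 62/3; ||v||^2 = 22; deficit = 4/3

Write each e_j = u_j / sqrt(<u_j, u_j>) where u_j is the displayed integer vector. Then <v, e_j> = <v, u_j> / sqrt(<u_j, u_j>), so |<v, e_j>|^2 = <v, u_j>^2 / <u_j, u_j>.
Coefficients: <v, e_1> = 7/sqrt(6), <v, e_2> = -15/sqrt(18).
Square and sum: Σ |<v, e_j>|^2 = 62/3.
Compute ||v||^2 = v·v = 22.
Deficit = 22 − 62/3 = 4/3 ≥ 0, confirming Bessel's inequality. (The deficit equals ||v − Σ <v,e_j> e_j||^2, the squared distance from v to span{e_j}.)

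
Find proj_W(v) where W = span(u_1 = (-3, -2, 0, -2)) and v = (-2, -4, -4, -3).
proj_W(v) = (-60/17, -40/17, 0, -40/17)

Set up U = [u_1 | ... | u_1] ∈ R^(4×1). The projector onto W = col(U) is P = U (U^T U)^(-1) U^T.
Compute U^T U =
  [17],
and U^T v = (20).
Solve U^T U · c = U^T v for the coefficients: c = (20/17). The projection is proj_W(v) = U c.
Check: (v - proj_W(v)) · u_1 = 0  (should be 0).
Result: proj_W(v) = (-60/17, -40/17, 0, -40/17).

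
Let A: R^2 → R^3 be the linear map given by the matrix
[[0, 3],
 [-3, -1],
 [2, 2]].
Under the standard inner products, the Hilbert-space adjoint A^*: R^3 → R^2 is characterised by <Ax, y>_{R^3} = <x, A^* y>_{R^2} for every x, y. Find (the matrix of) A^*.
A^* = A^T =
[[0, -3, 2],
 [3, -1, 2]]

For real matrices with standard dot products, the defining identity <Ax, y> = <x, A^* y> gives (Ax)^T y = x^T (A^*) y, i.e. x^T A^T y = x^T (A^*) y. Since this holds for all x, y, we must have A^* = A^T. Therefore
A^* =
[[0, -3, 2],
 [3, -1, 2]].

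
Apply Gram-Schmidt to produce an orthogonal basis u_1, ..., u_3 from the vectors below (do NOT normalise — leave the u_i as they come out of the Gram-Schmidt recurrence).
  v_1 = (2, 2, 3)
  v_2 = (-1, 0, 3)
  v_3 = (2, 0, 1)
Orthogonal basis:
  u_1 = (2, 2, 3)
  u_2 = (-31/17, -14/17, 30/17)
  u_3 = (84/121, -126/121, 28/121)

Apply the Gram-Schmidt recurrence
  u_1 = v_1
  u_i = v_i − Σ_{j<i} ((v_i · u_j) / (u_j · u_j)) · u_j.

Step by step this gives:
  u_1 = (2, 2, 3)
  u_2 = (-31/17, -14/17, 30/17)
  u_3 = (84/121, -126/121, 28/121)

Orthogonality check:
  u_2 · u_1 = 0 (should be 0)
  u_3 · u_1 = 0 (should be 0)
  u_3 · u_2 = 0 (should be 0)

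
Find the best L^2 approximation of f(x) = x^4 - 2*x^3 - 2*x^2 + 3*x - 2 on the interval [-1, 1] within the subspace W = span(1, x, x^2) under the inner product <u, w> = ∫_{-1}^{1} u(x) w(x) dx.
g(x) = -8*x^2/7 + 9*x/5 - 73/35

The best approximation g ∈ W is the orthogonal projection of f onto W. Writing g = a_0 + a_1 x + a_2 x^2, the coefficients solve the normal equations G · a = b where
  G_{ij} = <φ_i, φ_j> and b_i = <f, φ_i>, with φ_0 = 1, φ_1 = x, φ_2 = x^2.
G =
  [2, 0, 2/3]
  [0, 2/3, 0]
  [2/3, 0, 2/5],
b = (-74/15, 6/5, -194/105).
Solving gives a_0 = -73/35, a_1 = 9/5, a_2 = -8/7, so
  g(x) = -8*x^2/7 + 9*x/5 - 73/35.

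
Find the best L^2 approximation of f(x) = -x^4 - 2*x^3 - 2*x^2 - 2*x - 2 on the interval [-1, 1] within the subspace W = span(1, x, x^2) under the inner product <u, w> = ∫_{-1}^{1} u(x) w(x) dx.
g(x) = -20*x^2/7 - 16*x/5 - 67/35

The best approximation g ∈ W is the orthogonal projection of f onto W. Writing g = a_0 + a_1 x + a_2 x^2, the coefficients solve the normal equations G · a = b where
  G_{ij} = <φ_i, φ_j> and b_i = <f, φ_i>, with φ_0 = 1, φ_1 = x, φ_2 = x^2.
G =
  [2, 0, 2/3]
  [0, 2/3, 0]
  [2/3, 0, 2/5],
b = (-86/15, -32/15, -254/105).
Solving gives a_0 = -67/35, a_1 = -16/5, a_2 = -20/7, so
  g(x) = -20*x^2/7 - 16*x/5 - 67/35.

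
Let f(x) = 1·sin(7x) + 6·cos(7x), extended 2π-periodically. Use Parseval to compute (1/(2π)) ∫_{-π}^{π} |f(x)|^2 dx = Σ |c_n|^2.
Σ |c_n|^2 = 37/2

Expand |f|^2 and use orthogonality of {sin(nx), cos(mx)} on [-π, π]:
  ∫_{-π}^{π} sin(nx)^2 dx = π, ∫ cos(mx)^2 dx = π, and cross terms integrate to 0.
So ∫_{-π}^{π} f(x)^2 dx = 1^2 · π + 6^2 · π = (1 + 36)π.
Divide by 2π: (1 + 36)/2 = 37/2.
By Parseval, this equals Σ |c_n|^2.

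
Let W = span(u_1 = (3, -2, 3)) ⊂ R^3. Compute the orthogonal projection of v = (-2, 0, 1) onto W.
proj_W(v) = (-9/22, 3/11, -9/22)

Set up U = [u_1 | ... | u_1] ∈ R^(3×1). The projector onto W = col(U) is P = U (U^T U)^(-1) U^T.
Compute U^T U =
  [22],
and U^T v = (-3).
Solve U^T U · c = U^T v for the coefficients: c = (-3/22). The projection is proj_W(v) = U c.
Check: (v - proj_W(v)) · u_1 = 0  (should be 0).
Result: proj_W(v) = (-9/22, 3/11, -9/22).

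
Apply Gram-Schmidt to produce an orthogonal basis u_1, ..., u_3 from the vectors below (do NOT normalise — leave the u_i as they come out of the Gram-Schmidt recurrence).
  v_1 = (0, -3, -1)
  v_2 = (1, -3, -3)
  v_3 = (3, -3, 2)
Orthogonal basis:
  u_1 = (0, -3, -1)
  u_2 = (1, 3/5, -9/5)
  u_3 = (81/23, -27/46, 81/46)

Apply the Gram-Schmidt recurrence
  u_1 = v_1
  u_i = v_i − Σ_{j<i} ((v_i · u_j) / (u_j · u_j)) · u_j.

Step by step this gives:
  u_1 = (0, -3, -1)
  u_2 = (1, 3/5, -9/5)
  u_3 = (81/23, -27/46, 81/46)

Orthogonality check:
  u_2 · u_1 = 0 (should be 0)
  u_3 · u_1 = 0 (should be 0)
  u_3 · u_2 = 0 (should be 0)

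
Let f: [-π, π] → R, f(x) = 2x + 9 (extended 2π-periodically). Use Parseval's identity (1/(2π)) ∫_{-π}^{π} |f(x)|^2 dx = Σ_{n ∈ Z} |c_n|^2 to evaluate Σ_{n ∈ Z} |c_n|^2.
Σ |c_n|^2 = 4π^2/3 + 81

Expand and integrate term by term over [-π, π]:
  ∫ (2x)^2 dx = 4·(2π^3/3); ∫ 2·2·(9)·x dx = 0 (odd integrand); ∫ 9^2 dx = 81·2π.
So (1/(2π)) ∫_{-π}^{π} (2x + 9)^2 dx = 4π^2/3 + 81 = 4π^2/3 + 81.
Parseval ⇒ Σ |c_n|^2 = 4π^2/3 + 81.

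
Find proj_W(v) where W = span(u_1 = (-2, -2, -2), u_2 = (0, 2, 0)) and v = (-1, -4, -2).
proj_W(v) = (-3/2, -4, -3/2)

Set up U = [u_1 | ... | u_2] ∈ R^(3×2). The projector onto W = col(U) is P = U (U^T U)^(-1) U^T.
Compute U^T U =
  [12, -4]
  [-4, 4],
and U^T v = (14, -8).
Solve U^T U · c = U^T v for the coefficients: c = (3/4, -5/4). The projection is proj_W(v) = U c.
Check: (v - proj_W(v)) · u_1 = 0  (should be 0).
Check: (v - proj_W(v)) · u_2 = 0  (should be 0).
Result: proj_W(v) = (-3/2, -4, -3/2).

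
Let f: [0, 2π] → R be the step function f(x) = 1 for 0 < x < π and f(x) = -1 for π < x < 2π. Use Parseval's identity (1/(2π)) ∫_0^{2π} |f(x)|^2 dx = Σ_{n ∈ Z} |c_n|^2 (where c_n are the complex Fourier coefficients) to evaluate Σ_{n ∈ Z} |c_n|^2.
Σ |c_n|^2 = 1

Parseval equates the L^2 energy of f (normalised by 1/(2π)) with the ℓ^2 sum of its Fourier coefficients: (1/(2π)) ∫_0^{2π} |f|^2 = Σ |c_n|^2.
Compute the left side: (1/(2π)) [∫_0^π 1^2 dx + ∫_π^{2π} (-1)^2 dx] = (1/(2π)) · (1π + 1π) = (1 + 1)/2 = 1.
So Σ_{n ∈ Z} |c_n|^2 = 1.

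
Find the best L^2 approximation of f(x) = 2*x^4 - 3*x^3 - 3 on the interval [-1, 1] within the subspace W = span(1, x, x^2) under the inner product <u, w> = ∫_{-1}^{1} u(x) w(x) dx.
g(x) = 12*x^2/7 - 9*x/5 - 111/35

The best approximation g ∈ W is the orthogonal projection of f onto W. Writing g = a_0 + a_1 x + a_2 x^2, the coefficients solve the normal equations G · a = b where
  G_{ij} = <φ_i, φ_j> and b_i = <f, φ_i>, with φ_0 = 1, φ_1 = x, φ_2 = x^2.
G =
  [2, 0, 2/3]
  [0, 2/3, 0]
  [2/3, 0, 2/5],
b = (-26/5, -6/5, -10/7).
Solving gives a_0 = -111/35, a_1 = -9/5, a_2 = 12/7, so
  g(x) = 12*x^2/7 - 9*x/5 - 111/35.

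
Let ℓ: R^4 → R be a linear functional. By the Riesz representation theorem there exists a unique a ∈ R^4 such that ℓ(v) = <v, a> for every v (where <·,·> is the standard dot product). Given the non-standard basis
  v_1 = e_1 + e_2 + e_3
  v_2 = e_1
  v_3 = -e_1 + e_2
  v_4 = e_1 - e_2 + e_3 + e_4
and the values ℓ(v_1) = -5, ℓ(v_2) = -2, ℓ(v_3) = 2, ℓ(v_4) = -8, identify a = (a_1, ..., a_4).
a = (-2, 0, -3, -3)

Write a = (a_1, ..., a_4) in the standard basis. For each basis vector v_i, ℓ(v_i) = <v_i, a> is a linear equation in the a_j's. Collect the n equations into a matrix system V a = ℓ, where row i of V is v_i (expressed in the standard basis). Since V is invertible (lower-triangular with 1s on the diagonal, up to permutation), solve by back-substitution:
  V =
[[1, 1, 1, 0],
 [1, 0, 0, 0],
 [-1, 1, 0, 0],
 [1, -1, 1, 1]]
  V a = (-5, -2, 2, -8)
Solving gives a = (-2, 0, -3, -3).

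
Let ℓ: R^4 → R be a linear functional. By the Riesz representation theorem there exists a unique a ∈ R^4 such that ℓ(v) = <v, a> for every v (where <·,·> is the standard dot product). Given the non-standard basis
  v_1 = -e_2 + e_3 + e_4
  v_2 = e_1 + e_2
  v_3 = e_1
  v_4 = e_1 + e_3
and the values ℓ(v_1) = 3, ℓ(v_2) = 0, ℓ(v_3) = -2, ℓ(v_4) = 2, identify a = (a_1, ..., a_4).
a = (-2, 2, 4, 1)

Write a = (a_1, ..., a_4) in the standard basis. For each basis vector v_i, ℓ(v_i) = <v_i, a> is a linear equation in the a_j's. Collect the n equations into a matrix system V a = ℓ, where row i of V is v_i (expressed in the standard basis). Since V is invertible (lower-triangular with 1s on the diagonal, up to permutation), solve by back-substitution:
  V =
[[0, -1, 1, 1],
 [1, 1, 0, 0],
 [1, 0, 0, 0],
 [1, 0, 1, 0]]
  V a = (3, 0, -2, 2)
Solving gives a = (-2, 2, 4, 1).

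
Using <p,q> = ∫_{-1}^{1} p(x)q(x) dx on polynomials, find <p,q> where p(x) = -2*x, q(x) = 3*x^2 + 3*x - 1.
<p,q> = -4

Expand the product: p(x)·q(x) = -6*x^3 - 6*x^2 + 2*x.
∫_{-1}^{1} of each monomial x^k gives [2/(k+1) if k even, 0 if k odd]. Integrating term-by-term (or equivalently evaluating the antiderivative F(x) = -3*x^4/2 - 2*x^3 + x^2 at the endpoints):
  F(1) − F(−1) = -5/2 − (3/2) = -4.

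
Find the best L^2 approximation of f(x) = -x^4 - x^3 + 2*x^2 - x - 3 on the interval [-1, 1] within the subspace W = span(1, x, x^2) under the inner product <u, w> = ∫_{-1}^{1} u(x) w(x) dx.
g(x) = 8*x^2/7 - 8*x/5 - 102/35

The best approximation g ∈ W is the orthogonal projection of f onto W. Writing g = a_0 + a_1 x + a_2 x^2, the coefficients solve the normal equations G · a = b where
  G_{ij} = <φ_i, φ_j> and b_i = <f, φ_i>, with φ_0 = 1, φ_1 = x, φ_2 = x^2.
G =
  [2, 0, 2/3]
  [0, 2/3, 0]
  [2/3, 0, 2/5],
b = (-76/15, -16/15, -52/35).
Solving gives a_0 = -102/35, a_1 = -8/5, a_2 = 8/7, so
  g(x) = 8*x^2/7 - 8*x/5 - 102/35.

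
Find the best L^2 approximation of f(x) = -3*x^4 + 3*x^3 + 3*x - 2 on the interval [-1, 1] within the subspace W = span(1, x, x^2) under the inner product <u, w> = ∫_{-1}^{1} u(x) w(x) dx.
g(x) = -18*x^2/7 + 24*x/5 - 61/35

The best approximation g ∈ W is the orthogonal projection of f onto W. Writing g = a_0 + a_1 x + a_2 x^2, the coefficients solve the normal equations G · a = b where
  G_{ij} = <φ_i, φ_j> and b_i = <f, φ_i>, with φ_0 = 1, φ_1 = x, φ_2 = x^2.
G =
  [2, 0, 2/3]
  [0, 2/3, 0]
  [2/3, 0, 2/5],
b = (-26/5, 16/5, -46/21).
Solving gives a_0 = -61/35, a_1 = 24/5, a_2 = -18/7, so
  g(x) = -18*x^2/7 + 24*x/5 - 61/35.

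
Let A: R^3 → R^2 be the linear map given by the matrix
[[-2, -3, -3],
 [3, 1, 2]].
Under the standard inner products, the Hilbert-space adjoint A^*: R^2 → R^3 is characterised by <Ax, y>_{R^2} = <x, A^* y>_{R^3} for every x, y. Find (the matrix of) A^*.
A^* = A^T =
[[-2, 3],
 [-3, 1],
 [-3, 2]]

For real matrices with standard dot products, the defining identity <Ax, y> = <x, A^* y> gives (Ax)^T y = x^T (A^*) y, i.e. x^T A^T y = x^T (A^*) y. Since this holds for all x, y, we must have A^* = A^T. Therefore
A^* =
[[-2, 3],
 [-3, 1],
 [-3, 2]].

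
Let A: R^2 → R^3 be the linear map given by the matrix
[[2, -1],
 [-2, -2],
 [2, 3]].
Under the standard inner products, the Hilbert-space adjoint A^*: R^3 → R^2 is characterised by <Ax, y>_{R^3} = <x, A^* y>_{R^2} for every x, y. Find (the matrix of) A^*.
A^* = A^T =
[[2, -2, 2],
 [-1, -2, 3]]

For real matrices with standard dot products, the defining identity <Ax, y> = <x, A^* y> gives (Ax)^T y = x^T (A^*) y, i.e. x^T A^T y = x^T (A^*) y. Since this holds for all x, y, we must have A^* = A^T. Therefore
A^* =
[[2, -2, 2],
 [-1, -2, 3]].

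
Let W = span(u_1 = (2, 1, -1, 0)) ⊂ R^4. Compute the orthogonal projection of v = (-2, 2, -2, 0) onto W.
proj_W(v) = (0, 0, 0, 0)

Set up U = [u_1 | ... | u_1] ∈ R^(4×1). The projector onto W = col(U) is P = U (U^T U)^(-1) U^T.
Compute U^T U =
  [6],
and U^T v = (0).
Solve U^T U · c = U^T v for the coefficients: c = (0). The projection is proj_W(v) = U c.
Check: (v - proj_W(v)) · u_1 = 0  (should be 0).
Result: proj_W(v) = (0, 0, 0, 0).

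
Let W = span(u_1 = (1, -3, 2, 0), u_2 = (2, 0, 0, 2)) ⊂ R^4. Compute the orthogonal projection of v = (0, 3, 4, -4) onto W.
proj_W(v) = (-53/27, -2/9, 4/27, -55/27)

Set up U = [u_1 | ... | u_2] ∈ R^(4×2). The projector onto W = col(U) is P = U (U^T U)^(-1) U^T.
Compute U^T U =
  [14, 2]
  [2, 8],
and U^T v = (-1, -8).
Solve U^T U · c = U^T v for the coefficients: c = (2/27, -55/54). The projection is proj_W(v) = U c.
Check: (v - proj_W(v)) · u_1 = 0  (should be 0).
Check: (v - proj_W(v)) · u_2 = 0  (should be 0).
Result: proj_W(v) = (-53/27, -2/9, 4/27, -55/27).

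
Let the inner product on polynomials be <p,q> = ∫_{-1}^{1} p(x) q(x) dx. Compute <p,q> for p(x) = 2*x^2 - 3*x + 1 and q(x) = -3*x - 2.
<p,q> = -2/3

Expand the product: p(x)·q(x) = -6*x^3 + 5*x^2 + 3*x - 2.
∫_{-1}^{1} of each monomial x^k gives [2/(k+1) if k even, 0 if k odd]. Integrating term-by-term (or equivalently evaluating the antiderivative F(x) = -3*x^4/2 + 5*x^3/3 + 3*x^2/2 - 2*x at the endpoints):
  F(1) − F(−1) = -1/3 − (1/3) = -2/3.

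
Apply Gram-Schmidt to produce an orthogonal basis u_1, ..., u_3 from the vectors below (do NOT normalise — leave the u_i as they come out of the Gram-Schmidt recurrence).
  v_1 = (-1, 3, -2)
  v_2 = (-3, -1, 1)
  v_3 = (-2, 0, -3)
Orthogonal basis:
  u_1 = (-1, 3, -2)
  u_2 = (-22/7, -4/7, 5/7)
  u_3 = (-16/75, -112/75, -32/15)

Apply the Gram-Schmidt recurrence
  u_1 = v_1
  u_i = v_i − Σ_{j<i} ((v_i · u_j) / (u_j · u_j)) · u_j.

Step by step this gives:
  u_1 = (-1, 3, -2)
  u_2 = (-22/7, -4/7, 5/7)
  u_3 = (-16/75, -112/75, -32/15)

Orthogonality check:
  u_2 · u_1 = 0 (should be 0)
  u_3 · u_1 = 0 (should be 0)
  u_3 · u_2 = 0 (should be 0)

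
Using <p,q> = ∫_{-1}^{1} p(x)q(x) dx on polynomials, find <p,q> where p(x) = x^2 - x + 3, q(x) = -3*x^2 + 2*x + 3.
<p,q> = 172/15

Expand the product: p(x)·q(x) = -3*x^4 + 5*x^3 - 8*x^2 + 3*x + 9.
∫_{-1}^{1} of each monomial x^k gives [2/(k+1) if k even, 0 if k odd]. Integrating term-by-term (or equivalently evaluating the antiderivative F(x) = -3*x^5/5 + 5*x^4/4 - 8*x^3/3 + 3*x^2/2 + 9*x at the endpoints):
  F(1) − F(−1) = 509/60 − (-179/60) = 172/15.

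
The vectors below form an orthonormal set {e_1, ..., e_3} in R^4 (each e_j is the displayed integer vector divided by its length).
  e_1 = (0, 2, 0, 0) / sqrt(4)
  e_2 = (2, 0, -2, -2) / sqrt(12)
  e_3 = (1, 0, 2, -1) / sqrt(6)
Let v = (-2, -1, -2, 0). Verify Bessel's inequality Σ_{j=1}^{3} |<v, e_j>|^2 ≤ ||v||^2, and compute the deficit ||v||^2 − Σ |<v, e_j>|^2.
Σ |<v, e_j>|^2 = 7; ||v||^2 = 9; deficit = 2

Write each e_j = u_j / sqrt(<u_j, u_j>) where u_j is the displayed integer vector. Then <v, e_j> = <v, u_j> / sqrt(<u_j, u_j>), so |<v, e_j>|^2 = <v, u_j>^2 / <u_j, u_j>.
Coefficients: <v, e_1> = -2/sqrt(4), <v, e_2> = 0/sqrt(12), <v, e_3> = -6/sqrt(6).
Square and sum: Σ |<v, e_j>|^2 = 7.
Compute ||v||^2 = v·v = 9.
Deficit = 9 − 7 = 2 ≥ 0, confirming Bessel's inequality. (The deficit equals ||v − Σ <v,e_j> e_j||^2, the squared distance from v to span{e_j}.)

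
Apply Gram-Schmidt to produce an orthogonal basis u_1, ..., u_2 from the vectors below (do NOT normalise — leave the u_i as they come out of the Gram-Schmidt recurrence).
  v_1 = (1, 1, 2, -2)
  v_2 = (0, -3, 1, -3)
Orthogonal basis:
  u_1 = (1, 1, 2, -2)
  u_2 = (-1/2, -7/2, 0, -2)

Apply the Gram-Schmidt recurrence
  u_1 = v_1
  u_i = v_i − Σ_{j<i} ((v_i · u_j) / (u_j · u_j)) · u_j.

Step by step this gives:
  u_1 = (1, 1, 2, -2)
  u_2 = (-1/2, -7/2, 0, -2)

Orthogonality check:
  u_2 · u_1 = 0 (should be 0)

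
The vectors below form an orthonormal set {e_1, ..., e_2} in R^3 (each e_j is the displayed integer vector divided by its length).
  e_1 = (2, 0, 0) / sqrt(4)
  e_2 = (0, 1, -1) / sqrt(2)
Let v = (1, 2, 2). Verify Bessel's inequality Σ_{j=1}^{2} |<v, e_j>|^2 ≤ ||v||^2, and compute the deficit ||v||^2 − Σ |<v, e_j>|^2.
Σ |<v, e_j>|^2 = 1; ||v||^2 = 9; deficit = 8

Write each e_j = u_j / sqrt(<u_j, u_j>) where u_j is the displayed integer vector. Then <v, e_j> = <v, u_j> / sqrt(<u_j, u_j>), so |<v, e_j>|^2 = <v, u_j>^2 / <u_j, u_j>.
Coefficients: <v, e_1> = 2/sqrt(4), <v, e_2> = 0/sqrt(2).
Square and sum: Σ |<v, e_j>|^2 = 1.
Compute ||v||^2 = v·v = 9.
Deficit = 9 − 1 = 8 ≥ 0, confirming Bessel's inequality. (The deficit equals ||v − Σ <v,e_j> e_j||^2, the squared distance from v to span{e_j}.)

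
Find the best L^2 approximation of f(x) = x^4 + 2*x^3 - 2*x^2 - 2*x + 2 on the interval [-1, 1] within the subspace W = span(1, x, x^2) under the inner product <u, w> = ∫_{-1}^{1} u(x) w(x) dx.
g(x) = -8*x^2/7 - 4*x/5 + 67/35

The best approximation g ∈ W is the orthogonal projection of f onto W. Writing g = a_0 + a_1 x + a_2 x^2, the coefficients solve the normal equations G · a = b where
  G_{ij} = <φ_i, φ_j> and b_i = <f, φ_i>, with φ_0 = 1, φ_1 = x, φ_2 = x^2.
G =
  [2, 0, 2/3]
  [0, 2/3, 0]
  [2/3, 0, 2/5],
b = (46/15, -8/15, 86/105).
Solving gives a_0 = 67/35, a_1 = -4/5, a_2 = -8/7, so
  g(x) = -8*x^2/7 - 4*x/5 + 67/35.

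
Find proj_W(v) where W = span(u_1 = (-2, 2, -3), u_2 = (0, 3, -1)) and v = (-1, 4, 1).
proj_W(v) = (58/89, 314/89, -37/89)

Set up U = [u_1 | ... | u_2] ∈ R^(3×2). The projector onto W = col(U) is P = U (U^T U)^(-1) U^T.
Compute U^T U =
  [17, 9]
  [9, 10],
and U^T v = (7, 11).
Solve U^T U · c = U^T v for the coefficients: c = (-29/89, 124/89). The projection is proj_W(v) = U c.
Check: (v - proj_W(v)) · u_1 = 0  (should be 0).
Check: (v - proj_W(v)) · u_2 = 0  (should be 0).
Result: proj_W(v) = (58/89, 314/89, -37/89).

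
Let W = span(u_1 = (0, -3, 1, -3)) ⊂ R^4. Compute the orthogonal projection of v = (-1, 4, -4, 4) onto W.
proj_W(v) = (0, 84/19, -28/19, 84/19)

Set up U = [u_1 | ... | u_1] ∈ R^(4×1). The projector onto W = col(U) is P = U (U^T U)^(-1) U^T.
Compute U^T U =
  [19],
and U^T v = (-28).
Solve U^T U · c = U^T v for the coefficients: c = (-28/19). The projection is proj_W(v) = U c.
Check: (v - proj_W(v)) · u_1 = 0  (should be 0).
Result: proj_W(v) = (0, 84/19, -28/19, 84/19).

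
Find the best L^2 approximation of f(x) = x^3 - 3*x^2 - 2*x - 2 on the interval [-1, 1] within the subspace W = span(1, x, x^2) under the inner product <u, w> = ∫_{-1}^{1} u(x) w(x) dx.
g(x) = -3*x^2 - 7*x/5 - 2

The best approximation g ∈ W is the orthogonal projection of f onto W. Writing g = a_0 + a_1 x + a_2 x^2, the coefficients solve the normal equations G · a = b where
  G_{ij} = <φ_i, φ_j> and b_i = <f, φ_i>, with φ_0 = 1, φ_1 = x, φ_2 = x^2.
G =
  [2, 0, 2/3]
  [0, 2/3, 0]
  [2/3, 0, 2/5],
b = (-6, -14/15, -38/15).
Solving gives a_0 = -2, a_1 = -7/5, a_2 = -3, so
  g(x) = -3*x^2 - 7*x/5 - 2.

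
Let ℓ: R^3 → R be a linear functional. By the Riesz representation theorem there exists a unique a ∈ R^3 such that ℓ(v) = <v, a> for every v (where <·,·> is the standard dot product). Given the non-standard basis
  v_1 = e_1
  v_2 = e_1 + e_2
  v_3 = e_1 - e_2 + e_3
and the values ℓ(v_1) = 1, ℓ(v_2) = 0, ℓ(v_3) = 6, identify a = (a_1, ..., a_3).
a = (1, -1, 4)

Write a = (a_1, ..., a_3) in the standard basis. For each basis vector v_i, ℓ(v_i) = <v_i, a> is a linear equation in the a_j's. Collect the n equations into a matrix system V a = ℓ, where row i of V is v_i (expressed in the standard basis). Since V is invertible (lower-triangular with 1s on the diagonal, up to permutation), solve by back-substitution:
  V =
[[1, 0, 0],
 [1, 1, 0],
 [1, -1, 1]]
  V a = (1, 0, 6)
Solving gives a = (1, -1, 4).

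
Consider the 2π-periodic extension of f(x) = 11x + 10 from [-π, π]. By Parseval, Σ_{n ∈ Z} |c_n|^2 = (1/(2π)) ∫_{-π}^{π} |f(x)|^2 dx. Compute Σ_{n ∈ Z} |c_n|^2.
Σ |c_n|^2 = 121π^2/3 + 100

Expand and integrate term by term over [-π, π]:
  ∫ (11x)^2 dx = 121·(2π^3/3); ∫ 2·11·(10)·x dx = 0 (odd integrand); ∫ 10^2 dx = 100·2π.
So (1/(2π)) ∫_{-π}^{π} (11x + 10)^2 dx = 121π^2/3 + 100 = 121π^2/3 + 100.
Parseval ⇒ Σ |c_n|^2 = 121π^2/3 + 100.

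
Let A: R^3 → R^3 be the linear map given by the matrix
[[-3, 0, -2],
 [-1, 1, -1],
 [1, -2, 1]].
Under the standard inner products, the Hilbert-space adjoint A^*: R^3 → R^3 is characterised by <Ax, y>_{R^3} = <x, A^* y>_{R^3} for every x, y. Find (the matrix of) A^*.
A^* = A^T =
[[-3, -1, 1],
 [0, 1, -2],
 [-2, -1, 1]]

For real matrices with standard dot products, the defining identity <Ax, y> = <x, A^* y> gives (Ax)^T y = x^T (A^*) y, i.e. x^T A^T y = x^T (A^*) y. Since this holds for all x, y, we must have A^* = A^T. Therefore
A^* =
[[-3, -1, 1],
 [0, 1, -2],
 [-2, -1, 1]].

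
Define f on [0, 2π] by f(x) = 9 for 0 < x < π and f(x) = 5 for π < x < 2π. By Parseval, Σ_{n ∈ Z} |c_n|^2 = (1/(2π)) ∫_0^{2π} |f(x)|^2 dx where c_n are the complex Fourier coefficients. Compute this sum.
Σ |c_n|^2 = 53

Parseval equates the L^2 energy of f (normalised by 1/(2π)) with the ℓ^2 sum of its Fourier coefficients: (1/(2π)) ∫_0^{2π} |f|^2 = Σ |c_n|^2.
Compute the left side: (1/(2π)) [∫_0^π 9^2 dx + ∫_π^{2π} 5^2 dx] = (1/(2π)) · (81π + 25π) = (81 + 25)/2 = 53.
So Σ_{n ∈ Z} |c_n|^2 = 53.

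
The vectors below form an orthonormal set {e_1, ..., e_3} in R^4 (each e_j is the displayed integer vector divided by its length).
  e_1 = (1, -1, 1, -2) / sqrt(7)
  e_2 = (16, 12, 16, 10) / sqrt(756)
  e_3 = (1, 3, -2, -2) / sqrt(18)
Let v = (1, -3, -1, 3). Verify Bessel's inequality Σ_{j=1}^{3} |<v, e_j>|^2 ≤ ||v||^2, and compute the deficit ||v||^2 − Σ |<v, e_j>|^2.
Σ |<v, e_j>|^2 = 28/3; ||v||^2 = 20; deficit = 32/3

Write each e_j = u_j / sqrt(<u_j, u_j>) where u_j is the displayed integer vector. Then <v, e_j> = <v, u_j> / sqrt(<u_j, u_j>), so |<v, e_j>|^2 = <v, u_j>^2 / <u_j, u_j>.
Coefficients: <v, e_1> = -3/sqrt(7), <v, e_2> = -6/sqrt(756), <v, e_3> = -12/sqrt(18).
Square and sum: Σ |<v, e_j>|^2 = 28/3.
Compute ||v||^2 = v·v = 20.
Deficit = 20 − 28/3 = 32/3 ≥ 0, confirming Bessel's inequality. (The deficit equals ||v − Σ <v,e_j> e_j||^2, the squared distance from v to span{e_j}.)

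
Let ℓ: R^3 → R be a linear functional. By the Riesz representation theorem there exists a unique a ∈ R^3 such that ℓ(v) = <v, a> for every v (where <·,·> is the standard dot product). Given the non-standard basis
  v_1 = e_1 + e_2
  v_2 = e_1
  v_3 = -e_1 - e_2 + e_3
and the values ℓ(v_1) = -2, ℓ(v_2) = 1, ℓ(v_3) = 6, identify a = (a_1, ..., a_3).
a = (1, -3, 4)

Write a = (a_1, ..., a_3) in the standard basis. For each basis vector v_i, ℓ(v_i) = <v_i, a> is a linear equation in the a_j's. Collect the n equations into a matrix system V a = ℓ, where row i of V is v_i (expressed in the standard basis). Since V is invertible (lower-triangular with 1s on the diagonal, up to permutation), solve by back-substitution:
  V =
[[1, 1, 0],
 [1, 0, 0],
 [-1, -1, 1]]
  V a = (-2, 1, 6)
Solving gives a = (1, -3, 4).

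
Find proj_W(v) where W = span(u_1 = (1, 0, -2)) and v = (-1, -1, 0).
proj_W(v) = (-1/5, 0, 2/5)

Set up U = [u_1 | ... | u_1] ∈ R^(3×1). The projector onto W = col(U) is P = U (U^T U)^(-1) U^T.
Compute U^T U =
  [5],
and U^T v = (-1).
Solve U^T U · c = U^T v for the coefficients: c = (-1/5). The projection is proj_W(v) = U c.
Check: (v - proj_W(v)) · u_1 = 0  (should be 0).
Result: proj_W(v) = (-1/5, 0, 2/5).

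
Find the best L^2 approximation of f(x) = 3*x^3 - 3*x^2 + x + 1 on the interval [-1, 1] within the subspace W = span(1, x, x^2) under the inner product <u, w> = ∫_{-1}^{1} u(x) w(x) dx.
g(x) = -3*x^2 + 14*x/5 + 1

The best approximation g ∈ W is the orthogonal projection of f onto W. Writing g = a_0 + a_1 x + a_2 x^2, the coefficients solve the normal equations G · a = b where
  G_{ij} = <φ_i, φ_j> and b_i = <f, φ_i>, with φ_0 = 1, φ_1 = x, φ_2 = x^2.
G =
  [2, 0, 2/3]
  [0, 2/3, 0]
  [2/3, 0, 2/5],
b = (0, 28/15, -8/15).
Solving gives a_0 = 1, a_1 = 14/5, a_2 = -3, so
  g(x) = -3*x^2 + 14*x/5 + 1.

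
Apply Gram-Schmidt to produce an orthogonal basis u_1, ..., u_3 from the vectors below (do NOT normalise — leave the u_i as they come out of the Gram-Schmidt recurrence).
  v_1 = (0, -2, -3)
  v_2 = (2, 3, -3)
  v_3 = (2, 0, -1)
Orthogonal basis:
  u_1 = (0, -2, -3)
  u_2 = (2, 45/13, -30/13)
  u_3 = (390/277, -156/277, 104/277)

Apply the Gram-Schmidt recurrence
  u_1 = v_1
  u_i = v_i − Σ_{j<i} ((v_i · u_j) / (u_j · u_j)) · u_j.

Step by step this gives:
  u_1 = (0, -2, -3)
  u_2 = (2, 45/13, -30/13)
  u_3 = (390/277, -156/277, 104/277)

Orthogonality check:
  u_2 · u_1 = 0 (should be 0)
  u_3 · u_1 = 0 (should be 0)
  u_3 · u_2 = 0 (should be 0)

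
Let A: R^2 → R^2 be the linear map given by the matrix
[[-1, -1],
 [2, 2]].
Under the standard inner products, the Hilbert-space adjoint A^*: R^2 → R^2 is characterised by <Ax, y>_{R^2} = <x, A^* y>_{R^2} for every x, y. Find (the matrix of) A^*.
A^* = A^T =
[[-1, 2],
 [-1, 2]]

For real matrices with standard dot products, the defining identity <Ax, y> = <x, A^* y> gives (Ax)^T y = x^T (A^*) y, i.e. x^T A^T y = x^T (A^*) y. Since this holds for all x, y, we must have A^* = A^T. Therefore
A^* =
[[-1, 2],
 [-1, 2]].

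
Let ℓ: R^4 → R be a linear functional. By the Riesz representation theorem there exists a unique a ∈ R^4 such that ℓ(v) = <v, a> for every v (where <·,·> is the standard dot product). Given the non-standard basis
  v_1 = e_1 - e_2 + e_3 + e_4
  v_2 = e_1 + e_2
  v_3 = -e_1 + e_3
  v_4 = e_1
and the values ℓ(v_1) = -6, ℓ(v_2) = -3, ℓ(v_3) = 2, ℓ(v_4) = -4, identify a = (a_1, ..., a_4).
a = (-4, 1, -2, 1)

Write a = (a_1, ..., a_4) in the standard basis. For each basis vector v_i, ℓ(v_i) = <v_i, a> is a linear equation in the a_j's. Collect the n equations into a matrix system V a = ℓ, where row i of V is v_i (expressed in the standard basis). Since V is invertible (lower-triangular with 1s on the diagonal, up to permutation), solve by back-substitution:
  V =
[[1, -1, 1, 1],
 [1, 1, 0, 0],
 [-1, 0, 1, 0],
 [1, 0, 0, 0]]
  V a = (-6, -3, 2, -4)
Solving gives a = (-4, 1, -2, 1).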